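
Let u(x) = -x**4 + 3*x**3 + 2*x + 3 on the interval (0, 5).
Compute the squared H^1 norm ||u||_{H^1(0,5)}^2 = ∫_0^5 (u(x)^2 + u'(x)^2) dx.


||u||_{H^1}^2 = 15552305/252

The H^1 norm (squared) on an interval (0, L) is
  ||u||_{H^1}^2 = ∫_0^L u(x)^2 dx + ∫_0^L u'(x)^2 dx.
Compute u'(x) = -4*x**3 + 9*x**2 + 2.
Then u(x)^2 = x**8 - 6*x**7 + 9*x**6 - 4*x**5 + 6*x**4 + 18*x**3 + 4*x**2 + 12*x + 9 and u'(x)^2 = 16*x**6 - 72*x**5 + 81*x**4 - 16*x**3 + 36*x**2 + 4.
Integrate each monomial from 0 to 5 using ∫_0^5 c·x^n dx = c·5^(n+1)/(n+1):
  ∫_0^5 u(x)^2 dx = ∫_0^5 (x^8 - 6*x^7 + 9*x^6 - 4*x^5 + 6*x^4 + 18*x^3 + 4*x^2 + 12*x + 9) dx. Term by term:
    ∫_0^5 x^8 dx = 1953125/9;  ∫_0^5 -6*x^7 dx = -1171875/4;  ∫_0^5 9*x^6 dx = 703125/7;
    ∫_0^5 -4*x^5 dx = -31250/3;  ∫_0^5 6*x^4 dx = 3750;  ∫_0^5 18*x^3 dx = 5625/2;
    ∫_0^5 4*x^2 dx = 500/3;  ∫_0^5 12*x dx = 150;  ∫_0^5 9 dx = 45.
  Sum: 1953125/9 − 1171875/4 + 703125/7 − 31250/3 + 3750 + 5625/2 + 500/3 + 150 + 45 = 5291765/252.
  ∫_0^5 u'(x)^2 dx = ∫_0^5 (16*x^6 - 72*x^5 + 81*x^4 - 16*x^3 + 36*x^2 + 4) dx. Term by term:
    ∫_0^5 16*x^6 dx = 1250000/7;  ∫_0^5 -72*x^5 dx = -187500;  ∫_0^5 81*x^4 dx = 50625;
    ∫_0^5 -16*x^3 dx = -2500;  ∫_0^5 36*x^2 dx = 1500;  ∫_0^5 4 dx = 20.
  Sum: 1250000/7 − 187500 + 50625 − 2500 + 1500 + 20 = 285015/7.
Adding: ||u||_{H^1}^2 = 5291765/252 + 285015/7 = 15552305/252.


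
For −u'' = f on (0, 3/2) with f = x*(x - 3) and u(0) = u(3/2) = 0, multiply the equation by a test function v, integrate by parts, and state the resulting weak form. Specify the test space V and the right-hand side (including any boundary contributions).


V = H^1_0(0, 3/2) (so v(0) = v(3/2) = 0); weak form: ∫_0^3/2 u'v' dx = ∫_0^3/2 (x*(x - 3)) v dx for all v ∈ V.

Multiply both sides by a test function v and integrate from 0 to 3/2:
  ∫_0^3/2 −u''(x) v(x) dx = ∫_0^3/2 f(x) v(x) dx.
Integrate the LHS by parts once:
  ∫_0^3/2 −u'' v dx = −[u'(x) v(x)]_0^3/2 + ∫_0^3/2 u'(x) v'(x) dx.
Thus ∫_0^3/2 u'(x) v'(x) dx = ∫_0^3/2 f(x) v(x) dx + [u'(x) v(x)]_0^3/2.
Choose V so that boundary terms are either known or forced to vanish.
u is Dirichlet: u(0) = u(3/2) = 0. Let V = H^1_0(0, 3/2); then v(0) = v(3/2) = 0, and [u' v]_0^3/2 = 0.
Weak formulation: find u (satisfying any essential BC) such that ∫_0^3/2 u'(x) v'(x) dx = ∫_0^3/2 f v dx for all v ∈ V.
Substituting f(x) = x*(x - 3), the right-hand side is ∫_0^3/2 (x*(x - 3)) v dx.


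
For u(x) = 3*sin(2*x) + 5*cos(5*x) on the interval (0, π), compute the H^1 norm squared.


||u||_{H^1(0,π)}^2 = -1040/7 + 695*π/2

u'(x) = -25*sin(5*x) + 6*cos(2*x).
Expand u² and (u')² and integrate term by term on (0, π), using: for integers n ≥ 1, ∫_0^π sin²(nx) dx = ∫_0^π cos²(nx) dx = π/2; for n ≠ n', ∫_0^π sin(nx)sin(n'x) dx = ∫_0^π cos(nx)cos(n'x) dx = 0; and by product-to-sum, ∫_0^π sin(nx)cos(n'x) dx = ½∫_0^π [sin((n+n')x) + sin((n−n')x)] dx, which is 0 when n+n' is even and 2n/(n²−n'²) when n+n' is odd (it need not vanish on (0, π)).
  u² squared terms: (3)²·∫sin(2x)² dx = 9·π/2 = 9*π/2;  (5)²·∫cos(5x)² dx = 25·π/2 = 25*π/2.
  u² cross terms: 2·(3)·(5)·∫sin(2x)·cos(5x) dx = 30·(-4/21) = -40/7.
  So ∫_0^π u² dx = 9*π/2 + 25*π/2 − 40/7 = -40/7 + 17*π.
  (u')² squared terms: (-25)²·∫sin(5x)² dx = 625·π/2 = 625*π/2;  (6)²·∫cos(2x)² dx = 36·π/2 = 18*π.
  (u')² cross terms: 2·(-25)·(6)·∫sin(5x)·cos(2x) dx = -300·(10/21) = -1000/7.
  So ∫_0^π (u')² dx = 625*π/2 + 18*π − 1000/7 = -1000/7 + 661*π/2.
||u||_{H^1}^2 = (-40/7 + 17*π) + (-1000/7 + 661*π/2) = -1040/7 + 695*π/2.


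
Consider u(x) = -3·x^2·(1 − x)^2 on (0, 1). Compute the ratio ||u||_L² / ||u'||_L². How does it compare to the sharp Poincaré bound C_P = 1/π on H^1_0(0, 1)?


||u||_L² / ||u'||_L² = sqrt(3)/6 < C_P = 1/π.

u(x) = -3·x^2·(1 − x)^2, so u'(x) = 6*x*(x*(1 - x) - (x - 1)^2).
u(x) = -3·x^2·(1 − x)^2 vanishes at x = 0 and x = 1, so u ∈ H^1_0(0, 1). Differentiate via the product rule and integrate the resulting polynomials term by term.
  ∫_0^1 u² dx = ∫_0^1 (9*x^8 - 36*x^7 + 54*x^6 - 36*x^5 + 9*x^4) dx. Term by term:
    ∫_0^1 9*x^8 dx = 1;  ∫_0^1 -36*x^7 dx = -9/2;  ∫_0^1 54*x^6 dx = 54/7;
    ∫_0^1 -36*x^5 dx = -6;  ∫_0^1 9*x^4 dx = 9/5.
  Sum: 1 − 9/2 + 54/7 − 6 + 9/5 = 1/70.
  ∫_0^1 (u')² dx = ∫_0^1 (144*x^6 - 432*x^5 + 468*x^4 - 216*x^3 + 36*x^2) dx. Term by term:
    ∫_0^1 144*x^6 dx = 144/7;  ∫_0^1 -432*x^5 dx = -72;  ∫_0^1 468*x^4 dx = 468/5;
    ∫_0^1 -216*x^3 dx = -54;  ∫_0^1 36*x^2 dx = 12.
  Sum: 144/7 − 72 + 468/5 − 54 + 12 = 6/35.
∫_0^1 u² dx = 1/70, so ||u||_L² = sqrt(70)/70.
∫_0^1 (u')² dx = 6/35, so ||u'||_L² = sqrt(210)/35.
Ratio ||u||_L² / ||u'||_L² = sqrt(3)/6.
Sharp Poincaré constant on H^1_0(0, 1) is C_P = L/π = 1/π, achieved by sin(π·x).
A polynomial bump cannot attain the sharp Poincaré constant (only the first sine eigenfunction does), so the ratio is strictly less than C_P, consistent with ||u||_L² ≤ C_P ||u'||_L².


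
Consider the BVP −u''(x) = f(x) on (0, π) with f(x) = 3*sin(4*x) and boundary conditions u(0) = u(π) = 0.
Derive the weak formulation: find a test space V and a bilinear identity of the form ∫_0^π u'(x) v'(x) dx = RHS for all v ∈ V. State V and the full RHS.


V = H^1_0(0, π) (so v(0) = v(π) = 0); weak form: ∫_0^π u'v' dx = ∫_0^π (3*sin(4*x)) v dx for all v ∈ V.

Multiply both sides by a test function v and integrate from 0 to π:
  ∫_0^π −u''(x) v(x) dx = ∫_0^π f(x) v(x) dx.
Integrate the LHS by parts once:
  ∫_0^π −u'' v dx = −[u'(x) v(x)]_0^π + ∫_0^π u'(x) v'(x) dx.
Thus ∫_0^π u'(x) v'(x) dx = ∫_0^π f(x) v(x) dx + [u'(x) v(x)]_0^π.
Choose V so that boundary terms are either known or forced to vanish.
u is Dirichlet: u(0) = u(π) = 0. Let V = H^1_0(0, π); then v(0) = v(π) = 0, and [u' v]_0^π = 0.
Weak formulation: find u (satisfying any essential BC) such that ∫_0^π u'(x) v'(x) dx = ∫_0^π f v dx for all v ∈ V.
Substituting f(x) = 3*sin(4*x), the right-hand side is ∫_0^π (3*sin(4*x)) v dx.


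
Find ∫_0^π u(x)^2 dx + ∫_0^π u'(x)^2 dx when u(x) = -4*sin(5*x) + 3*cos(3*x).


||u||_{H^1(0,π)}^2 = 253*π

u'(x) = -9*sin(3*x) - 20*cos(5*x).
Expand u² and (u')² and integrate term by term on (0, π), using: for integers n ≥ 1, ∫_0^π sin²(nx) dx = ∫_0^π cos²(nx) dx = π/2; for n ≠ n', ∫_0^π sin(nx)sin(n'x) dx = ∫_0^π cos(nx)cos(n'x) dx = 0; and by product-to-sum, ∫_0^π sin(nx)cos(n'x) dx = ½∫_0^π [sin((n+n')x) + sin((n−n')x)] dx, which is 0 when n+n' is even and 2n/(n²−n'²) when n+n' is odd (it need not vanish on (0, π)).
  u² squared terms: (-4)²·∫sin(5x)² dx = 16·π/2 = 8*π;  (3)²·∫cos(3x)² dx = 9·π/2 = 9*π/2.
  u² cross terms: 2·(-4)·(3)·∫sin(5x)·cos(3x) dx = -24·(0) = 0.
  So ∫_0^π u² dx = 8*π + 9*π/2 + 0 = 25*π/2.
  (u')² squared terms: (-20)²·∫cos(5x)² dx = 400·π/2 = 200*π;  (-9)²·∫sin(3x)² dx = 81·π/2 = 81*π/2.
  (u')² cross terms: 2·(-20)·(-9)·∫cos(5x)·sin(3x) dx = 360·(0) = 0.
  So ∫_0^π (u')² dx = 200*π + 81*π/2 + 0 = 481*π/2.
||u||_{H^1}^2 = (25*π/2) + (481*π/2) = 253*π.


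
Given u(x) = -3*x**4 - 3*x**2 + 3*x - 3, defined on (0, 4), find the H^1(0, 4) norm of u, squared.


||u||_{H^1}^2 = 23074568/35

The H^1 norm (squared) on an interval (0, L) is
  ||u||_{H^1}^2 = ∫_0^L u(x)^2 dx + ∫_0^L u'(x)^2 dx.
Compute u'(x) = -12*x**3 - 6*x + 3.
Then u(x)^2 = 9*x**8 + 18*x**6 - 18*x**5 + 27*x**4 - 18*x**3 + 27*x**2 - 18*x + 9 and u'(x)^2 = 144*x**6 + 144*x**4 - 72*x**3 + 36*x**2 - 36*x + 9.
Integrate each monomial from 0 to 4 using ∫_0^4 c·x^n dx = c·4^(n+1)/(n+1):
  ∫_0^4 u(x)^2 dx = ∫_0^4 (9*x^8 + 18*x^6 - 18*x^5 + 27*x^4 - 18*x^3 + 27*x^2 - 18*x + 9) dx. Term by term:
    ∫_0^4 9*x^8 dx = 262144;  ∫_0^4 18*x^6 dx = 294912/7;  ∫_0^4 -18*x^5 dx = -12288;
    ∫_0^4 27*x^4 dx = 27648/5;  ∫_0^4 -18*x^3 dx = -1152;  ∫_0^4 27*x^2 dx = 576;
    ∫_0^4 -18*x dx = -144;  ∫_0^4 9 dx = 36.
  Sum: 262144 + 294912/7 − 12288 + 27648/5 − 1152 + 576 − 144 + 36 = 10389116/35.
  ∫_0^4 u'(x)^2 dx = ∫_0^4 (144*x^6 + 144*x^4 - 72*x^3 + 36*x^2 - 36*x + 9) dx. Term by term:
    ∫_0^4 144*x^6 dx = 2359296/7;  ∫_0^4 144*x^4 dx = 147456/5;  ∫_0^4 -72*x^3 dx = -4608;
    ∫_0^4 36*x^2 dx = 768;  ∫_0^4 -36*x dx = -288;  ∫_0^4 9 dx = 36.
  Sum: 2359296/7 + 147456/5 − 4608 + 768 − 288 + 36 = 12685452/35.
Adding: ||u||_{H^1}^2 = 10389116/35 + 12685452/35 = 23074568/35.


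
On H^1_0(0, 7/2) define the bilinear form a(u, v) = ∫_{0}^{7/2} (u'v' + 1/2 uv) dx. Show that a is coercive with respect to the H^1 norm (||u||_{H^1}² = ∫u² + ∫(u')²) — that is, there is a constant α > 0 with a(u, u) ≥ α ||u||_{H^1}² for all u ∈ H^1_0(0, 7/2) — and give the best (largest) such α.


α = (49 + 8*π^2)/(2*(4*π^2 + 49))

Coercivity of a(·,·) on H^1_0(0, 7/2) means a(u, u) ≥ α ||u||_{H^1}² for every u ∈ H^1_0.
The interval has length L = 7/2, and Poincaré/coercivity depend only on L. Here a(u, u) = ∫(u')² + (1/2)·∫u².
Here 0 < c = 1/2 < 1. The condition a(u,u) ≥ α||u||_{H^1}² reads (1−α)∫(u')² ≥ (α−c)∫u². Any admissible α is ≤ 1 (rapidly oscillating u have ∫u²/∫(u')² → 0), and α = 1 would force 0 ≥ (1−c)∫u², impossible since c < 1; so 1−α > 0. By the sharp Poincaré inequality on H^1_0 of an interval of length L, ∫(u')² ≥ (π/L)²∫u² with equality for the first sine mode sin(π(x−x₀)/L) (x₀ the left endpoint), so the inequality holds for all u iff (1−α)(π/L)² ≥ α − c, i.e. α ≤ ((π/L)² + c)/((π/L)² + 1) = (1 + c(L/π)²)/(1 + (L/π)²). With (π/L)² = 4*π^2/49 and c = 1/2, the largest admissible constant is α = ((π/L)² + c)/((π/L)² + 1).
Simplifying, α = (49 + 8*π^2)/(2*(4*π^2 + 49)).


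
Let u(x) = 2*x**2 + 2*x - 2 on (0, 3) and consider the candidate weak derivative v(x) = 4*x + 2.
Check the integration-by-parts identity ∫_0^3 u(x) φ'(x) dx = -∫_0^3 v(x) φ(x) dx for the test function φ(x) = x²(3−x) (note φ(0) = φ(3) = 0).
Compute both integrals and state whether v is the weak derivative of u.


LHS = -621/10, RHS = -621/10. Yes, v = u' weakly.

u(x) = 2*x**2 + 2*x - 2, classical derivative u'(x) = 4*x + 2.
φ(x) = x²(3−x), so φ'(x) = 3*x*(2 - x).
Note φ(0) = φ(3) = 0, so the boundary term u·φ vanishes.
LHS = ∫_0^3 u(x) φ'(x) dx = ∫_0^3 (-6*x^4 + 6*x^3 + 18*x^2 - 12*x) dx. Term by term:
  ∫_0^3 -6*x^4 dx = -1458/5;  ∫_0^3 6*x^3 dx = 243/2;  ∫_0^3 18*x^2 dx = 162;
  ∫_0^3 -12*x dx = -54.
Sum: -1458/5 + 243/2 + 162 − 54 = -621/10.
So LHS = -621/10.
∫_0^3 v(x) φ(x) dx = ∫_0^3 (-4*x^4 + 10*x^3 + 6*x^2) dx. Term by term:
  ∫_0^3 -4*x^4 dx = -972/5;  ∫_0^3 10*x^3 dx = 405/2;  ∫_0^3 6*x^2 dx = 54.
Sum: -972/5 + 405/2 + 54 = 621/10.
So RHS = -∫_0^3 v(x) φ(x) dx = -621/10.
LHS = RHS, so the identity holds for this test φ.
Moreover u is smooth here and v(x) = u'(x) = 4*x + 2 pointwise, so the identity holds for every test function. Hence v is the weak derivative of u.


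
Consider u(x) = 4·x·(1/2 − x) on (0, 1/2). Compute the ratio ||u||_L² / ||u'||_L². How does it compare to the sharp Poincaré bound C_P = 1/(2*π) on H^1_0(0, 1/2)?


||u||_L² / ||u'||_L² = sqrt(10)/20 < C_P = 1/(2*π).

u(x) = 4·x·(1/2 − x), so u'(x) = 2 - 8*x.
u(x) = 4·x·(1/2 − x) vanishes at x = 0 and x = 1/2, so u ∈ H^1_0(0, 1/2). Differentiate via the product rule and integrate the resulting polynomials term by term.
  ∫_0^1/2 u² dx = ∫_0^1/2 (16*x^4 - 16*x^3 + 4*x^2) dx. Term by term:
    ∫_0^1/2 16*x^4 dx = 1/10;  ∫_0^1/2 -16*x^3 dx = -1/4;  ∫_0^1/2 4*x^2 dx = 1/6.
  Sum: 1/10 − 1/4 + 1/6 = 1/60.
  ∫_0^1/2 (u')² dx = ∫_0^1/2 (64*x^2 - 32*x + 4) dx. Term by term:
    ∫_0^1/2 64*x^2 dx = 8/3;  ∫_0^1/2 -32*x dx = -4;  ∫_0^1/2 4 dx = 2.
  Sum: 8/3 − 4 + 2 = 2/3.
∫_0^1/2 u² dx = 1/60, so ||u||_L² = sqrt(15)/30.
∫_0^1/2 (u')² dx = 2/3, so ||u'||_L² = sqrt(6)/3.
Ratio ||u||_L² / ||u'||_L² = sqrt(10)/20.
Sharp Poincaré constant on H^1_0(0, 1/2) is C_P = L/π = 1/(2*π), achieved by sin(2*π·x).
A polynomial bump cannot attain the sharp Poincaré constant (only the first sine eigenfunction does), so the ratio is strictly less than C_P, consistent with ||u||_L² ≤ C_P ||u'||_L².


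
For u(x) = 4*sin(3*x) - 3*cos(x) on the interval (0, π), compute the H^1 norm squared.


||u||_{H^1(0,π)}^2 = 89*π

u'(x) = 3*sin(x) + 12*cos(3*x).
Expand u² and (u')² and integrate term by term on (0, π), using: for integers n ≥ 1, ∫_0^π sin²(nx) dx = ∫_0^π cos²(nx) dx = π/2; for n ≠ n', ∫_0^π sin(nx)sin(n'x) dx = ∫_0^π cos(nx)cos(n'x) dx = 0; and by product-to-sum, ∫_0^π sin(nx)cos(n'x) dx = ½∫_0^π [sin((n+n')x) + sin((n−n')x)] dx, which is 0 when n+n' is even and 2n/(n²−n'²) when n+n' is odd (it need not vanish on (0, π)).
  u² squared terms: (-3)²·∫cos(x)² dx = 9·π/2 = 9*π/2;  (4)²·∫sin(3x)² dx = 16·π/2 = 8*π.
  u² cross terms: 2·(-3)·(4)·∫cos(x)·sin(3x) dx = -24·(0) = 0.
  So ∫_0^π u² dx = 9*π/2 + 8*π + 0 = 25*π/2.
  (u')² squared terms: (3)²·∫sin(x)² dx = 9·π/2 = 9*π/2;  (12)²·∫cos(3x)² dx = 144·π/2 = 72*π.
  (u')² cross terms: 2·(3)·(12)·∫sin(x)·cos(3x) dx = 72·(0) = 0.
  So ∫_0^π (u')² dx = 9*π/2 + 72*π + 0 = 153*π/2.
||u||_{H^1}^2 = (25*π/2) + (153*π/2) = 89*π.


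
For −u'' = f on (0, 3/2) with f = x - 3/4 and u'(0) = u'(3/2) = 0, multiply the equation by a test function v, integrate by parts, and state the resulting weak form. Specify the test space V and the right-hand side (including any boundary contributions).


V = H^1(0, 3/2) (no boundary constraint on v; u is determined up to an additive constant); weak form: ∫_0^3/2 u'v' dx = ∫_0^3/2 (x - 3/4) v dx for all v ∈ V.

Multiply both sides by a test function v and integrate from 0 to 3/2:
  ∫_0^3/2 −u''(x) v(x) dx = ∫_0^3/2 f(x) v(x) dx.
Integrate the LHS by parts once:
  ∫_0^3/2 −u'' v dx = −[u'(x) v(x)]_0^3/2 + ∫_0^3/2 u'(x) v'(x) dx.
Thus ∫_0^3/2 u'(x) v'(x) dx = ∫_0^3/2 f(x) v(x) dx + [u'(x) v(x)]_0^3/2.
Choose V so that boundary terms are either known or forced to vanish.
u has homogeneous Neumann: u'(0) = u'(3/2) = 0. So [u' v]_0^3/2 = 0·v(3/2) − 0·v(0) = 0 for any v; take V = H^1(0, 3/2).
Weak formulation: find u (satisfying any essential BC) such that ∫_0^3/2 u'(x) v'(x) dx = ∫_0^3/2 f v dx for all v ∈ V (homogeneous Neumann, so boundary terms vanish).
Substituting f(x) = x - 3/4, the right-hand side is ∫_0^3/2 (x - 3/4) v dx.
Compatibility check (pure Neumann): taking v ≡ 1 ∈ V gives 0 = ∫_0^3/2 f dx + (0) − (0), i.e. ∫_0^3/2 f dx must equal u'(0) − u'(3/2) = 0. Indeed ∫_0^3/2 (x - 3/4) dx = 0, so the data are compatible. The solution is then unique only up to an additive constant (fix it e.g. by requiring ∫_0^3/2 u dx = 0).


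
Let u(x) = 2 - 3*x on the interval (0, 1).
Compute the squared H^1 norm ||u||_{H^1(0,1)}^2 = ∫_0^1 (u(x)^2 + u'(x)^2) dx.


||u||_{H^1}^2 = 10

The H^1 norm (squared) on an interval (0, L) is
  ||u||_{H^1}^2 = ∫_0^L u(x)^2 dx + ∫_0^L u'(x)^2 dx.
Compute u'(x) = -3.
Then u(x)^2 = 9*x**2 - 12*x + 4 and u'(x)^2 = 9.
Integrate each monomial from 0 to 1 using ∫_0^1 c·x^n dx = c·1^(n+1)/(n+1):
  ∫_0^1 u(x)^2 dx = ∫_0^1 (9*x^2 - 12*x + 4) dx. Term by term:
    ∫_0^1 9*x^2 dx = 3;  ∫_0^1 -12*x dx = -6;  ∫_0^1 4 dx = 4.
  Sum: 3 − 6 + 4 = 1.
  ∫_0^1 u'(x)^2 dx = ∫_0^1 (9) dx. Term by term:
    ∫_0^1 9 dx = 9.
Adding: ||u||_{H^1}^2 = 1 + 9 = 10.


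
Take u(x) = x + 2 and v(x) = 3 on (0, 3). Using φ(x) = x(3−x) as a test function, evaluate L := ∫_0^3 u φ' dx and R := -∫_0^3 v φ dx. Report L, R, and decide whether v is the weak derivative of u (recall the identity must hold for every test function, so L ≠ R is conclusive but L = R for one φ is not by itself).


LHS = -9/2, RHS = -27/2. No, v is not the weak derivative of u.

u(x) = x + 2, classical derivative u'(x) = 1.
φ(x) = x(3−x), so φ'(x) = 3 - 2*x.
Note φ(0) = φ(3) = 0, so the boundary term u·φ vanishes.
LHS = ∫_0^3 u(x) φ'(x) dx = ∫_0^3 (-2*x^2 - x + 6) dx. Term by term:
  ∫_0^3 -2*x^2 dx = -18;  ∫_0^3 -x dx = -9/2;  ∫_0^3 6 dx = 18.
Sum: -18 − 9/2 + 18 = -9/2.
So LHS = -9/2.
∫_0^3 v(x) φ(x) dx = ∫_0^3 (-3*x^2 + 9*x) dx. Term by term:
  ∫_0^3 -3*x^2 dx = -27;  ∫_0^3 9*x dx = 81/2.
Sum: -27 + 81/2 = 27/2.
So RHS = -∫_0^3 v(x) φ(x) dx = -27/2.
LHS − RHS = 9 ≠ 0, so the identity fails.
(For a valid weak derivative the identity must hold for EVERY test function, in particular this one. The failure shows v is NOT the weak derivative of u.)
Correct weak derivative would be u'(x) = 1.


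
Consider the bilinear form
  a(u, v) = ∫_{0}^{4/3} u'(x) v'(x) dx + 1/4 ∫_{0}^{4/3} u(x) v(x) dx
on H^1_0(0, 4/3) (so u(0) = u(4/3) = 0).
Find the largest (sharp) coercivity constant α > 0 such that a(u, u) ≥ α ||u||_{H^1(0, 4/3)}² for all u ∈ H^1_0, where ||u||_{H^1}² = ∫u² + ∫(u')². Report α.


α = (4 + 9*π^2)/(16 + 9*π^2)

Coercivity of a(·,·) on H^1_0(0, 4/3) means a(u, u) ≥ α ||u||_{H^1}² for every u ∈ H^1_0.
The interval has length L = 4/3, and Poincaré/coercivity depend only on L. Here a(u, u) = ∫(u')² + (1/4)·∫u².
Here 0 < c = 1/4 < 1. The condition a(u,u) ≥ α||u||_{H^1}² reads (1−α)∫(u')² ≥ (α−c)∫u². Any admissible α is ≤ 1 (rapidly oscillating u have ∫u²/∫(u')² → 0), and α = 1 would force 0 ≥ (1−c)∫u², impossible since c < 1; so 1−α > 0. By the sharp Poincaré inequality on H^1_0 of an interval of length L, ∫(u')² ≥ (π/L)²∫u² with equality for the first sine mode sin(π(x−x₀)/L) (x₀ the left endpoint), so the inequality holds for all u iff (1−α)(π/L)² ≥ α − c, i.e. α ≤ ((π/L)² + c)/((π/L)² + 1) = (1 + c(L/π)²)/(1 + (L/π)²). With (π/L)² = 9*π^2/16 and c = 1/4, the largest admissible constant is α = ((π/L)² + c)/((π/L)² + 1).
Simplifying, α = (4 + 9*π^2)/(16 + 9*π^2).


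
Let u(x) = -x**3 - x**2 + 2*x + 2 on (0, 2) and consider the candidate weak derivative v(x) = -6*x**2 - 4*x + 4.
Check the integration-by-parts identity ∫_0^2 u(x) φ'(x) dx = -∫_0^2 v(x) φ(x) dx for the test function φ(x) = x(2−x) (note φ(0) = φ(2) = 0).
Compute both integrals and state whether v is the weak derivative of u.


LHS = 24/5, RHS = 48/5. No, v is not the weak derivative of u.

u(x) = -x**3 - x**2 + 2*x + 2, classical derivative u'(x) = -3*x**2 - 2*x + 2.
φ(x) = x(2−x), so φ'(x) = 2 - 2*x.
Note φ(0) = φ(2) = 0, so the boundary term u·φ vanishes.
LHS = ∫_0^2 u(x) φ'(x) dx = ∫_0^2 (2*x^4 - 6*x^2 + 4) dx. Term by term:
  ∫_0^2 2*x^4 dx = 64/5;  ∫_0^2 -6*x^2 dx = -16;  ∫_0^2 4 dx = 8.
Sum: 64/5 − 16 + 8 = 24/5.
So LHS = 24/5.
∫_0^2 v(x) φ(x) dx = ∫_0^2 (6*x^4 - 8*x^3 - 12*x^2 + 8*x) dx. Term by term:
  ∫_0^2 6*x^4 dx = 192/5;  ∫_0^2 -8*x^3 dx = -32;  ∫_0^2 -12*x^2 dx = -32;
  ∫_0^2 8*x dx = 16.
Sum: 192/5 − 32 − 32 + 16 = -48/5.
So RHS = -∫_0^2 v(x) φ(x) dx = 48/5.
LHS − RHS = -24/5 ≠ 0, so the identity fails.
(For a valid weak derivative the identity must hold for EVERY test function, in particular this one. The failure shows v is NOT the weak derivative of u.)
Correct weak derivative would be u'(x) = -3*x**2 - 2*x + 2.


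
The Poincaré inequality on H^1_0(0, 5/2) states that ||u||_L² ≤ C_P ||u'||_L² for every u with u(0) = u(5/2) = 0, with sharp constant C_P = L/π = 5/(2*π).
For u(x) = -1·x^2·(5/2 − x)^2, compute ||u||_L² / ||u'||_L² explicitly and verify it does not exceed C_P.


||u||_L² / ||u'||_L² = 5*sqrt(3)/12 < C_P = 5/(2*π).

u(x) = -1·x^2·(5/2 − x)^2, so u'(x) = x*(-8*x^2 + 30*x - 25)/2.
u(x) = -1·x^2·(5/2 − x)^2 vanishes at x = 0 and x = 5/2, so u ∈ H^1_0(0, 5/2). Differentiate via the product rule and integrate the resulting polynomials term by term.
  ∫_0^5/2 u² dx = ∫_0^5/2 (x^8 - 10*x^7 + 75*x^6/2 - 125*x^5/2 + 625*x^4/16) dx. Term by term:
    ∫_0^5/2 x^8 dx = 1953125/4608;  ∫_0^5/2 -10*x^7 dx = -1953125/1024;  ∫_0^5/2 75*x^6/2 dx = 5859375/1792;
    ∫_0^5/2 -125*x^5/2 dx = -1953125/768;  ∫_0^5/2 625*x^4/16 dx = 390625/512.
  Sum: 1953125/4608 − 1953125/1024 + 5859375/1792 − 1953125/768 + 390625/512 = 390625/64512.
  ∫_0^5/2 (u')² dx = ∫_0^5/2 (16*x^6 - 120*x^5 + 325*x^4 - 375*x^3 + 625*x^2/4) dx. Term by term:
    ∫_0^5/2 16*x^6 dx = 78125/56;  ∫_0^5/2 -120*x^5 dx = -78125/16;  ∫_0^5/2 325*x^4 dx = 203125/32;
    ∫_0^5/2 -375*x^3 dx = -234375/64;  ∫_0^5/2 625*x^2/4 dx = 78125/96.
  Sum: 78125/56 − 78125/16 + 203125/32 − 234375/64 + 78125/96 = 15625/1344.
∫_0^5/2 u² dx = 390625/64512, so ||u||_L² = 625*sqrt(7)/672.
∫_0^5/2 (u')² dx = 15625/1344, so ||u'||_L² = 125*sqrt(21)/168.
Ratio ||u||_L² / ||u'||_L² = 5*sqrt(3)/12.
Sharp Poincaré constant on H^1_0(0, 5/2) is C_P = L/π = 5/(2*π), achieved by sin(2*π/5·x).
A polynomial bump cannot attain the sharp Poincaré constant (only the first sine eigenfunction does), so the ratio is strictly less than C_P, consistent with ||u||_L² ≤ C_P ||u'||_L².


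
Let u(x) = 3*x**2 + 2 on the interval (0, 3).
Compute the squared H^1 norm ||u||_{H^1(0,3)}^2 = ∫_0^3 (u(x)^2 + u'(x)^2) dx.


||u||_{H^1}^2 = 4407/5

The H^1 norm (squared) on an interval (0, L) is
  ||u||_{H^1}^2 = ∫_0^L u(x)^2 dx + ∫_0^L u'(x)^2 dx.
Compute u'(x) = 6*x.
Then u(x)^2 = 9*x**4 + 12*x**2 + 4 and u'(x)^2 = 36*x**2.
Integrate each monomial from 0 to 3 using ∫_0^3 c·x^n dx = c·3^(n+1)/(n+1):
  ∫_0^3 u(x)^2 dx = ∫_0^3 (9*x^4 + 12*x^2 + 4) dx. Term by term:
    ∫_0^3 9*x^4 dx = 2187/5;  ∫_0^3 12*x^2 dx = 108;  ∫_0^3 4 dx = 12.
  Sum: 2187/5 + 108 + 12 = 2787/5.
  ∫_0^3 u'(x)^2 dx = ∫_0^3 (36*x^2) dx. Term by term:
    ∫_0^3 36*x^2 dx = 324.
Adding: ||u||_{H^1}^2 = 2787/5 + 324 = 4407/5.


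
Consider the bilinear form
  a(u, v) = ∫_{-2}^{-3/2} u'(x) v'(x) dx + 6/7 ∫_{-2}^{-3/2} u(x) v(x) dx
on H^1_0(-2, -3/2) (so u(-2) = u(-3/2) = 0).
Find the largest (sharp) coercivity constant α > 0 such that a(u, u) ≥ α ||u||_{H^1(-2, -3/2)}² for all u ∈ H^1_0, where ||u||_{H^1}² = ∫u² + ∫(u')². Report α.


α = 2*(3 + 14*π^2)/(7*(1 + 4*π^2))

Coercivity of a(·,·) on H^1_0(-2, -3/2) means a(u, u) ≥ α ||u||_{H^1}² for every u ∈ H^1_0.
The interval has length L = 1/2, and Poincaré/coercivity depend only on L. Here a(u, u) = ∫(u')² + (6/7)·∫u².
Here 0 < c = 6/7 < 1. The condition a(u,u) ≥ α||u||_{H^1}² reads (1−α)∫(u')² ≥ (α−c)∫u². Any admissible α is ≤ 1 (rapidly oscillating u have ∫u²/∫(u')² → 0), and α = 1 would force 0 ≥ (1−c)∫u², impossible since c < 1; so 1−α > 0. By the sharp Poincaré inequality on H^1_0 of an interval of length L, ∫(u')² ≥ (π/L)²∫u² with equality for the first sine mode sin(π(x−x₀)/L) (x₀ the left endpoint), so the inequality holds for all u iff (1−α)(π/L)² ≥ α − c, i.e. α ≤ ((π/L)² + c)/((π/L)² + 1) = (1 + c(L/π)²)/(1 + (L/π)²). With (π/L)² = 4*π^2 and c = 6/7, the largest admissible constant is α = ((π/L)² + c)/((π/L)² + 1).
Simplifying, α = 2*(3 + 14*π^2)/(7*(1 + 4*π^2)).


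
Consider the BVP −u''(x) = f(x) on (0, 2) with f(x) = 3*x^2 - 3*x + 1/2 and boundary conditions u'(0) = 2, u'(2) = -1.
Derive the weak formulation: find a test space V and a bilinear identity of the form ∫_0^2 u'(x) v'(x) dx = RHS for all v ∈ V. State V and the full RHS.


V = H^1(0, 2) (v unrestricted at boundary; u is determined up to an additive constant); weak form: ∫_0^2 u'v' dx = ∫_0^2 (3*x^2 - 3*x + 1/2) v dx − v(2) − 2·v(0) for all v ∈ V.

Multiply both sides by a test function v and integrate from 0 to 2:
  ∫_0^2 −u''(x) v(x) dx = ∫_0^2 f(x) v(x) dx.
Integrate the LHS by parts once:
  ∫_0^2 −u'' v dx = −[u'(x) v(x)]_0^2 + ∫_0^2 u'(x) v'(x) dx.
Thus ∫_0^2 u'(x) v'(x) dx = ∫_0^2 f(x) v(x) dx + [u'(x) v(x)]_0^2.
Choose V so that boundary terms are either known or forced to vanish.
u has inhomogeneous Neumann u'(0) = 2, u'(2) = -1. [u' v]_0^2 = (-1)·v(2) − (2)·v(0) = − v(2) − 2·v(0). Take V = H^1(0, 2); boundary term becomes part of RHS.
Weak formulation: find u (satisfying any essential BC) such that ∫_0^2 u'(x) v'(x) dx = ∫_0^2 f v dx − v(2) − 2·v(0) for all v ∈ V (Neumann data are natural BCs: they enter the RHS as boundary terms).
Substituting f(x) = 3*x^2 - 3*x + 1/2, the right-hand side is ∫_0^2 (3*x^2 - 3*x + 1/2) v dx − v(2) − 2·v(0).
Compatibility check (pure Neumann): taking v ≡ 1 ∈ V gives 0 = ∫_0^2 f dx + (-1) − (2), i.e. ∫_0^2 f dx must equal u'(0) − u'(2) = 3. Indeed ∫_0^2 (3*x^2 - 3*x + 1/2) dx = 3, so the data are compatible. The solution is then unique only up to an additive constant (fix it e.g. by requiring ∫_0^2 u dx = 0).


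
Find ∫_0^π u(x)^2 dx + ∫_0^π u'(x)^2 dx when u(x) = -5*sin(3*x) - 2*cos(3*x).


||u||_{H^1(0,π)}^2 = 145*π

u'(x) = 6*sin(3*x) - 15*cos(3*x).
Expand u² and (u')² and integrate term by term on (0, π), using: for integers n ≥ 1, ∫_0^π sin²(nx) dx = ∫_0^π cos²(nx) dx = π/2; for n ≠ n', ∫_0^π sin(nx)sin(n'x) dx = ∫_0^π cos(nx)cos(n'x) dx = 0; and by product-to-sum, ∫_0^π sin(nx)cos(n'x) dx = ½∫_0^π [sin((n+n')x) + sin((n−n')x)] dx, which is 0 when n+n' is even and 2n/(n²−n'²) when n+n' is odd (it need not vanish on (0, π)).
  u² squared terms: (-5)²·∫sin(3x)² dx = 25·π/2 = 25*π/2;  (-2)²·∫cos(3x)² dx = 4·π/2 = 2*π.
  u² cross terms: 2·(-5)·(-2)·∫sin(3x)·cos(3x) dx = 20·(0) = 0.
  So ∫_0^π u² dx = 25*π/2 + 2*π + 0 = 29*π/2.
  (u')² squared terms: (-15)²·∫cos(3x)² dx = 225·π/2 = 225*π/2;  (6)²·∫sin(3x)² dx = 36·π/2 = 18*π.
  (u')² cross terms: 2·(-15)·(6)·∫cos(3x)·sin(3x) dx = -180·(0) = 0.
  So ∫_0^π (u')² dx = 225*π/2 + 18*π + 0 = 261*π/2.
||u||_{H^1}^2 = (29*π/2) + (261*π/2) = 145*π.


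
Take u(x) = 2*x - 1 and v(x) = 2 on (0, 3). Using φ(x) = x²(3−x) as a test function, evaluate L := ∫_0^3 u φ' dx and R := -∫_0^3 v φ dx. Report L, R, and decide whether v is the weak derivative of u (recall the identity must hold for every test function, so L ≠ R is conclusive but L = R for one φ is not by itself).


LHS = -27/2, RHS = -27/2. Yes, v = u' weakly.

u(x) = 2*x - 1, classical derivative u'(x) = 2.
φ(x) = x²(3−x), so φ'(x) = 3*x*(2 - x).
Note φ(0) = φ(3) = 0, so the boundary term u·φ vanishes.
LHS = ∫_0^3 u(x) φ'(x) dx = ∫_0^3 (-6*x^3 + 15*x^2 - 6*x) dx. Term by term:
  ∫_0^3 -6*x^3 dx = -243/2;  ∫_0^3 15*x^2 dx = 135;  ∫_0^3 -6*x dx = -27.
Sum: -243/2 + 135 − 27 = -27/2.
So LHS = -27/2.
∫_0^3 v(x) φ(x) dx = ∫_0^3 (-2*x^3 + 6*x^2) dx. Term by term:
  ∫_0^3 -2*x^3 dx = -81/2;  ∫_0^3 6*x^2 dx = 54.
Sum: -81/2 + 54 = 27/2.
So RHS = -∫_0^3 v(x) φ(x) dx = -27/2.
LHS = RHS, so the identity holds for this test φ.
Moreover u is smooth here and v(x) = u'(x) = 2 pointwise, so the identity holds for every test function. Hence v is the weak derivative of u.


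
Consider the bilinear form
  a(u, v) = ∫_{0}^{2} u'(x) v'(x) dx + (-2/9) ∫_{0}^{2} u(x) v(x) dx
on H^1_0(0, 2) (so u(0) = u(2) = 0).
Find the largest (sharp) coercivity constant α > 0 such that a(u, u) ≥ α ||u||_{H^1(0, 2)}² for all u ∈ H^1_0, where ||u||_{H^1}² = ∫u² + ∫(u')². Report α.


α = (-8/9 + π^2)/(4 + π^2)

Coercivity of a(·,·) on H^1_0(0, 2) means a(u, u) ≥ α ||u||_{H^1}² for every u ∈ H^1_0.
The interval has length L = 2, and Poincaré/coercivity depend only on L. Here a(u, u) = ∫(u')² + (-2/9)·∫u².
Here c = -2/9 < 0 with |c| < (π/L)² = π^2/4, so coercivity still holds. The condition a(u,u) ≥ α||u||_{H^1}² reads (1−α)∫(u')² ≥ (α−c)∫u². Any admissible α is ≤ 1 (rapidly oscillating u have ∫u²/∫(u')² → 0), and α = 1 would force 0 ≥ (1−c)∫u², impossible since c < 1; so 1−α > 0. By the sharp Poincaré inequality on H^1_0 of an interval of length L, ∫(u')² ≥ (π/L)²∫u² with equality for the first sine mode sin(π(x−x₀)/L) (x₀ the left endpoint), so the inequality holds for all u iff (1−α)(π/L)² ≥ α − c, i.e. α ≤ ((π/L)² + c)/((π/L)² + 1) = (1 + c(L/π)²)/(1 + (L/π)²). (Direct route, valid since c ≤ 0: Poincaré gives c∫u² ≥ c(L/π)²∫(u')², so a(u,u) ≥ (1 + c(L/π)²)∫(u')², while ||u||_{H^1}² ≤ (1 + (L/π)²)∫(u')²; dividing yields the same α.) With (π/L)² = π^2/4 and c = -2/9, the largest admissible constant is α = ((π/L)² + c)/((π/L)² + 1).
Simplifying, α = (-8/9 + π^2)/(4 + π^2).


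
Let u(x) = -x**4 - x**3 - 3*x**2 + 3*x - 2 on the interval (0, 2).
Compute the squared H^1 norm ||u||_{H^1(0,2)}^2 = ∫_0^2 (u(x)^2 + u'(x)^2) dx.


||u||_{H^1}^2 = 388414/315

The H^1 norm (squared) on an interval (0, L) is
  ||u||_{H^1}^2 = ∫_0^L u(x)^2 dx + ∫_0^L u'(x)^2 dx.
Compute u'(x) = -4*x**3 - 3*x**2 - 6*x + 3.
Then u(x)^2 = x**8 + 2*x**7 + 7*x**6 + 7*x**4 - 14*x**3 + 21*x**2 - 12*x + 4 and u'(x)^2 = 16*x**6 + 24*x**5 + 57*x**4 + 12*x**3 + 18*x**2 - 36*x + 9.
Integrate each monomial from 0 to 2 using ∫_0^2 c·x^n dx = c·2^(n+1)/(n+1):
  ∫_0^2 u(x)^2 dx = ∫_0^2 (x^8 + 2*x^7 + 7*x^6 + 7*x^4 - 14*x^3 + 21*x^2 - 12*x + 4) dx. Term by term:
    ∫_0^2 x^8 dx = 512/9;  ∫_0^2 2*x^7 dx = 64;  ∫_0^2 7*x^6 dx = 128;
    ∫_0^2 7*x^4 dx = 224/5;  ∫_0^2 -14*x^3 dx = -56;  ∫_0^2 21*x^2 dx = 56;
    ∫_0^2 -12*x dx = -24;  ∫_0^2 4 dx = 8.
  Sum: 512/9 + 64 + 128 + 224/5 − 56 + 56 − 24 + 8 = 12496/45.
  ∫_0^2 u'(x)^2 dx = ∫_0^2 (16*x^6 + 24*x^5 + 57*x^4 + 12*x^3 + 18*x^2 - 36*x + 9) dx. Term by term:
    ∫_0^2 16*x^6 dx = 2048/7;  ∫_0^2 24*x^5 dx = 256;  ∫_0^2 57*x^4 dx = 1824/5;
    ∫_0^2 12*x^3 dx = 48;  ∫_0^2 18*x^2 dx = 48;  ∫_0^2 -36*x dx = -72;
    ∫_0^2 9 dx = 18.
  Sum: 2048/7 + 256 + 1824/5 + 48 + 48 − 72 + 18 = 33438/35.
Adding: ||u||_{H^1}^2 = 12496/45 + 33438/35 = 388414/315.


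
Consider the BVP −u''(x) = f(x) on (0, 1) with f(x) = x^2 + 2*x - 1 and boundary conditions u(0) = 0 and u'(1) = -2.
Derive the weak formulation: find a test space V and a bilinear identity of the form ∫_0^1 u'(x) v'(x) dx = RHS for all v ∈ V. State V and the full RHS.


V = {v ∈ H^1(0, 1) : v(0) = 0} (test functions vanish at x = 0 where u is specified); weak form: ∫_0^1 u'v' dx = ∫_0^1 (x^2 + 2*x - 1) v dx − 2·v(1) for all v ∈ V.

Multiply both sides by a test function v and integrate from 0 to 1:
  ∫_0^1 −u''(x) v(x) dx = ∫_0^1 f(x) v(x) dx.
Integrate the LHS by parts once:
  ∫_0^1 −u'' v dx = −[u'(x) v(x)]_0^1 + ∫_0^1 u'(x) v'(x) dx.
Thus ∫_0^1 u'(x) v'(x) dx = ∫_0^1 f(x) v(x) dx + [u'(x) v(x)]_0^1.
Choose V so that boundary terms are either known or forced to vanish.
Mixed BC: u(0) = 0 (Dirichlet) and u'(1) = -2 (Neumann). Define V = {v ∈ H^1(0, 1) : v(0) = 0}. Then [u' v]_0^1 = u'(1)·v(1) − u'(0)·0 = − 2·v(1).
Weak formulation: find u (satisfying any essential BC) such that ∫_0^1 u'(x) v'(x) dx = ∫_0^1 f v dx − 2·v(1) for all v ∈ V (Dirichlet at 0 absorbed into V; Neumann datum at x = 1 contributes the boundary term).
Substituting f(x) = x^2 + 2*x - 1, the right-hand side is ∫_0^1 (x^2 + 2*x - 1) v dx − 2·v(1).


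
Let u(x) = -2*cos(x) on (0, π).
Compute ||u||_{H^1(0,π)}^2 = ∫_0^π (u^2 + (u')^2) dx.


||u||_{H^1(0,π)}^2 = 4*π

u'(x) = 2*sin(x).
Expand u² and (u')² and integrate term by term on (0, π), using: for integers n ≥ 1, ∫_0^π sin²(nx) dx = ∫_0^π cos²(nx) dx = π/2; for n ≠ n', ∫_0^π sin(nx)sin(n'x) dx = ∫_0^π cos(nx)cos(n'x) dx = 0; and by product-to-sum, ∫_0^π sin(nx)cos(n'x) dx = ½∫_0^π [sin((n+n')x) + sin((n−n')x)] dx, which is 0 when n+n' is even and 2n/(n²−n'²) when n+n' is odd (it need not vanish on (0, π)).
  u² squared terms: (-2)²·∫cos(x)² dx = 4·π/2 = 2*π.
  So ∫_0^π u² dx = 2*π.
  (u')² squared terms: (2)²·∫sin(x)² dx = 4·π/2 = 2*π.
  So ∫_0^π (u')² dx = 2*π.
||u||_{H^1}^2 = (2*π) + (2*π) = 4*π.


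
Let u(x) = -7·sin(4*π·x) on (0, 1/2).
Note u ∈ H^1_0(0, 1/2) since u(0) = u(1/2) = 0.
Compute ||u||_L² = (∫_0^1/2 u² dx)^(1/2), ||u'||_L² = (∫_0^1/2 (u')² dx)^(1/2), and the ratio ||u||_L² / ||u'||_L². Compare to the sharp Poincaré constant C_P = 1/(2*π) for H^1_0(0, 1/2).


||u||_L² / ||u'||_L² = 1/(4*π) < C_P = 1/(2*π).

u(x) = -7·sin(4*π·x), so u'(x) = -28*π*cos(4*π*x).
Writing u(x) = A·sin(kπx/L) with A = -7 and k = 2, use ∫_0^L sin²(kπx/L) dx = L/2 and ∫_0^L cos²(kπx/L) dx = L/2.
u² = 49·sin²(4*π·x) and (u')² = 784*π^2·cos²(4*π·x), and each of sin², cos² integrates to L/2 = 1/4 over (0, 1/2).
∫_0^1/2 u² dx = 49/4, so ||u||_L² = 7/2.
∫_0^1/2 (u')² dx = 196*π^2, so ||u'||_L² = 14*π.
Ratio ||u||_L² / ||u'||_L² = 1/(4*π).
Sharp Poincaré constant on H^1_0(0, 1/2) is C_P = L/π = 1/(2*π), achieved by sin(2*π·x).
This is the k = 2 harmonic; the ratio L/(kπ) is strictly less than C_P = L/π, consistent with the sharp inequality ||u||_L² ≤ C_P ||u'||_L².


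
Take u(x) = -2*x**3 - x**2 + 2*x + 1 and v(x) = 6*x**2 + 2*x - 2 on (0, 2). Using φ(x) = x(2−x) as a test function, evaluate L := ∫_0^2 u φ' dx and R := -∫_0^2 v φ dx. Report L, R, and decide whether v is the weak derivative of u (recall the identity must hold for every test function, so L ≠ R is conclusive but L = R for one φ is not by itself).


LHS = 48/5, RHS = -48/5. No, v is not the weak derivative of u.

u(x) = -2*x**3 - x**2 + 2*x + 1, classical derivative u'(x) = -6*x**2 - 2*x + 2.
φ(x) = x(2−x), so φ'(x) = 2 - 2*x.
Note φ(0) = φ(2) = 0, so the boundary term u·φ vanishes.
LHS = ∫_0^2 u(x) φ'(x) dx = ∫_0^2 (4*x^4 - 2*x^3 - 6*x^2 + 2*x + 2) dx. Term by term:
  ∫_0^2 4*x^4 dx = 128/5;  ∫_0^2 -2*x^3 dx = -8;  ∫_0^2 -6*x^2 dx = -16;
  ∫_0^2 2*x dx = 4;  ∫_0^2 2 dx = 4.
Sum: 128/5 − 8 − 16 + 4 + 4 = 48/5.
So LHS = 48/5.
∫_0^2 v(x) φ(x) dx = ∫_0^2 (-6*x^4 + 10*x^3 + 6*x^2 - 4*x) dx. Term by term:
  ∫_0^2 -6*x^4 dx = -192/5;  ∫_0^2 10*x^3 dx = 40;  ∫_0^2 6*x^2 dx = 16;
  ∫_0^2 -4*x dx = -8.
Sum: -192/5 + 40 + 16 − 8 = 48/5.
So RHS = -∫_0^2 v(x) φ(x) dx = -48/5.
LHS − RHS = 96/5 ≠ 0, so the identity fails.
(For a valid weak derivative the identity must hold for EVERY test function, in particular this one. The failure shows v is NOT the weak derivative of u.)
Correct weak derivative would be u'(x) = -6*x**2 - 2*x + 2.


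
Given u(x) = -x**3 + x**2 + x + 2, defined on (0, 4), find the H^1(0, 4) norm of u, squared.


||u||_{H^1}^2 = 195892/105

The H^1 norm (squared) on an interval (0, L) is
  ||u||_{H^1}^2 = ∫_0^L u(x)^2 dx + ∫_0^L u'(x)^2 dx.
Compute u'(x) = -3*x**2 + 2*x + 1.
Then u(x)^2 = x**6 - 2*x**5 - x**4 - 2*x**3 + 5*x**2 + 4*x + 4 and u'(x)^2 = 9*x**4 - 12*x**3 - 2*x**2 + 4*x + 1.
Integrate each monomial from 0 to 4 using ∫_0^4 c·x^n dx = c·4^(n+1)/(n+1):
  ∫_0^4 u(x)^2 dx = ∫_0^4 (x^6 - 2*x^5 - x^4 - 2*x^3 + 5*x^2 + 4*x + 4) dx. Term by term:
    ∫_0^4 x^6 dx = 16384/7;  ∫_0^4 -2*x^5 dx = -4096/3;  ∫_0^4 -x^4 dx = -1024/5;
    ∫_0^4 -2*x^3 dx = -128;  ∫_0^4 5*x^2 dx = 320/3;  ∫_0^4 4*x dx = 32;
    ∫_0^4 4 dx = 16.
  Sum: 16384/7 − 4096/3 − 1024/5 − 128 + 320/3 + 32 + 16 = 83696/105.
  ∫_0^4 u'(x)^2 dx = ∫_0^4 (9*x^4 - 12*x^3 - 2*x^2 + 4*x + 1) dx. Term by term:
    ∫_0^4 9*x^4 dx = 9216/5;  ∫_0^4 -12*x^3 dx = -768;  ∫_0^4 -2*x^2 dx = -128/3;
    ∫_0^4 4*x dx = 32;  ∫_0^4 1 dx = 4.
  Sum: 9216/5 − 768 − 128/3 + 32 + 4 = 16028/15.
Adding: ||u||_{H^1}^2 = 83696/105 + 16028/15 = 195892/105.


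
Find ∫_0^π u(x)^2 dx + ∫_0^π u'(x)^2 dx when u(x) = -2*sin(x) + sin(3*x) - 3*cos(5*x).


||u||_{H^1(0,π)}^2 = 126*π

u'(x) = 15*sin(5*x) - 2*cos(x) + 3*cos(3*x).
Expand u² and (u')² and integrate term by term on (0, π), using: for integers n ≥ 1, ∫_0^π sin²(nx) dx = ∫_0^π cos²(nx) dx = π/2; for n ≠ n', ∫_0^π sin(nx)sin(n'x) dx = ∫_0^π cos(nx)cos(n'x) dx = 0; and by product-to-sum, ∫_0^π sin(nx)cos(n'x) dx = ½∫_0^π [sin((n+n')x) + sin((n−n')x)] dx, which is 0 when n+n' is even and 2n/(n²−n'²) when n+n' is odd (it need not vanish on (0, π)).
  u² squared terms: (-3)²·∫cos(5x)² dx = 9·π/2 = 9*π/2;  (-2)²·∫sin(x)² dx = 4·π/2 = 2*π;  (1)²·∫sin(3x)² dx = 1·π/2 = π/2.
  u² cross terms: 2·(-3)·(-2)·∫cos(5x)·sin(x) dx = 12·(0) = 0;  2·(-3)·(1)·∫cos(5x)·sin(3x) dx = -6·(0) = 0;  2·(-2)·(1)·∫sin(x)·sin(3x) dx = -4·(0) = 0.
  So ∫_0^π u² dx = 9*π/2 + 2*π + π/2 + 0 + 0 + 0 = 7*π.
  (u')² squared terms: (-2)²·∫cos(x)² dx = 4·π/2 = 2*π;  (3)²·∫cos(3x)² dx = 9·π/2 = 9*π/2;  (15)²·∫sin(5x)² dx = 225·π/2 = 225*π/2.
  (u')² cross terms: 2·(-2)·(3)·∫cos(x)·cos(3x) dx = -12·(0) = 0;  2·(-2)·(15)·∫cos(x)·sin(5x) dx = -60·(0) = 0;  2·(3)·(15)·∫cos(3x)·sin(5x) dx = 90·(0) = 0.
  So ∫_0^π (u')² dx = 2*π + 9*π/2 + 225*π/2 + 0 + 0 + 0 = 119*π.
||u||_{H^1}^2 = (7*π) + (119*π) = 126*π.


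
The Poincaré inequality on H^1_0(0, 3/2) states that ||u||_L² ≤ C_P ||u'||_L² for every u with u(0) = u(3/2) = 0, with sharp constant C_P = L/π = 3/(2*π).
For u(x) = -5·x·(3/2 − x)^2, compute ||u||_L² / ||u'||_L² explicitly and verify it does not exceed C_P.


||u||_L² / ||u'||_L² = 3*sqrt(14)/28 < C_P = 3/(2*π).

u(x) = -5·x·(3/2 − x)^2, so u'(x) = -15*x^2 + 30*x - 45/4.
u(x) = -5·x·(3/2 − x)^2 vanishes at x = 0 and x = 3/2, so u ∈ H^1_0(0, 3/2). Differentiate via the product rule and integrate the resulting polynomials term by term.
  ∫_0^3/2 u² dx = ∫_0^3/2 (25*x^6 - 150*x^5 + 675*x^4/2 - 675*x^3/2 + 2025*x^2/16) dx. Term by term:
    ∫_0^3/2 25*x^6 dx = 54675/896;  ∫_0^3/2 -150*x^5 dx = -18225/64;  ∫_0^3/2 675*x^4/2 dx = 32805/64;
    ∫_0^3/2 -675*x^3/2 dx = -54675/128;  ∫_0^3/2 2025*x^2/16 dx = 18225/128.
  Sum: 54675/896 − 18225/64 + 32805/64 − 54675/128 + 18225/128 = 3645/896.
  ∫_0^3/2 (u')² dx = ∫_0^3/2 (225*x^4 - 900*x^3 + 2475*x^2/2 - 675*x + 2025/16) dx. Term by term:
    ∫_0^3/2 225*x^4 dx = 10935/32;  ∫_0^3/2 -900*x^3 dx = -18225/16;  ∫_0^3/2 2475*x^2/2 dx = 22275/16;
    ∫_0^3/2 -675*x dx = -6075/8;  ∫_0^3/2 2025/16 dx = 6075/32.
  Sum: 10935/32 − 18225/16 + 22275/16 − 6075/8 + 6075/32 = 405/16.
∫_0^3/2 u² dx = 3645/896, so ||u||_L² = 27*sqrt(70)/112.
∫_0^3/2 (u')² dx = 405/16, so ||u'||_L² = 9*sqrt(5)/4.
Ratio ||u||_L² / ||u'||_L² = 3*sqrt(14)/28.
Sharp Poincaré constant on H^1_0(0, 3/2) is C_P = L/π = 3/(2*π), achieved by sin(2*π/3·x).
A polynomial bump cannot attain the sharp Poincaré constant (only the first sine eigenfunction does), so the ratio is strictly less than C_P, consistent with ||u||_L² ≤ C_P ||u'||_L².


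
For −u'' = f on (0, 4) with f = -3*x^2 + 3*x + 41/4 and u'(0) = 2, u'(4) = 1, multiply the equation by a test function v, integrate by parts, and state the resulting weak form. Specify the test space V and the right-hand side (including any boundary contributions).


V = H^1(0, 4) (v unrestricted at boundary; u is determined up to an additive constant); weak form: ∫_0^4 u'v' dx = ∫_0^4 (-3*x^2 + 3*x + 41/4) v dx + v(4) − 2·v(0) for all v ∈ V.

Multiply both sides by a test function v and integrate from 0 to 4:
  ∫_0^4 −u''(x) v(x) dx = ∫_0^4 f(x) v(x) dx.
Integrate the LHS by parts once:
  ∫_0^4 −u'' v dx = −[u'(x) v(x)]_0^4 + ∫_0^4 u'(x) v'(x) dx.
Thus ∫_0^4 u'(x) v'(x) dx = ∫_0^4 f(x) v(x) dx + [u'(x) v(x)]_0^4.
Choose V so that boundary terms are either known or forced to vanish.
u has inhomogeneous Neumann u'(0) = 2, u'(4) = 1. [u' v]_0^4 = (1)·v(4) − (2)·v(0) = v(4) − 2·v(0). Take V = H^1(0, 4); boundary term becomes part of RHS.
Weak formulation: find u (satisfying any essential BC) such that ∫_0^4 u'(x) v'(x) dx = ∫_0^4 f v dx + v(4) − 2·v(0) for all v ∈ V (Neumann data are natural BCs: they enter the RHS as boundary terms).
Substituting f(x) = -3*x^2 + 3*x + 41/4, the right-hand side is ∫_0^4 (-3*x^2 + 3*x + 41/4) v dx + v(4) − 2·v(0).
Compatibility check (pure Neumann): taking v ≡ 1 ∈ V gives 0 = ∫_0^4 f dx + (1) − (2), i.e. ∫_0^4 f dx must equal u'(0) − u'(4) = 1. Indeed ∫_0^4 (-3*x^2 + 3*x + 41/4) dx = 1, so the data are compatible. The solution is then unique only up to an additive constant (fix it e.g. by requiring ∫_0^4 u dx = 0).
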